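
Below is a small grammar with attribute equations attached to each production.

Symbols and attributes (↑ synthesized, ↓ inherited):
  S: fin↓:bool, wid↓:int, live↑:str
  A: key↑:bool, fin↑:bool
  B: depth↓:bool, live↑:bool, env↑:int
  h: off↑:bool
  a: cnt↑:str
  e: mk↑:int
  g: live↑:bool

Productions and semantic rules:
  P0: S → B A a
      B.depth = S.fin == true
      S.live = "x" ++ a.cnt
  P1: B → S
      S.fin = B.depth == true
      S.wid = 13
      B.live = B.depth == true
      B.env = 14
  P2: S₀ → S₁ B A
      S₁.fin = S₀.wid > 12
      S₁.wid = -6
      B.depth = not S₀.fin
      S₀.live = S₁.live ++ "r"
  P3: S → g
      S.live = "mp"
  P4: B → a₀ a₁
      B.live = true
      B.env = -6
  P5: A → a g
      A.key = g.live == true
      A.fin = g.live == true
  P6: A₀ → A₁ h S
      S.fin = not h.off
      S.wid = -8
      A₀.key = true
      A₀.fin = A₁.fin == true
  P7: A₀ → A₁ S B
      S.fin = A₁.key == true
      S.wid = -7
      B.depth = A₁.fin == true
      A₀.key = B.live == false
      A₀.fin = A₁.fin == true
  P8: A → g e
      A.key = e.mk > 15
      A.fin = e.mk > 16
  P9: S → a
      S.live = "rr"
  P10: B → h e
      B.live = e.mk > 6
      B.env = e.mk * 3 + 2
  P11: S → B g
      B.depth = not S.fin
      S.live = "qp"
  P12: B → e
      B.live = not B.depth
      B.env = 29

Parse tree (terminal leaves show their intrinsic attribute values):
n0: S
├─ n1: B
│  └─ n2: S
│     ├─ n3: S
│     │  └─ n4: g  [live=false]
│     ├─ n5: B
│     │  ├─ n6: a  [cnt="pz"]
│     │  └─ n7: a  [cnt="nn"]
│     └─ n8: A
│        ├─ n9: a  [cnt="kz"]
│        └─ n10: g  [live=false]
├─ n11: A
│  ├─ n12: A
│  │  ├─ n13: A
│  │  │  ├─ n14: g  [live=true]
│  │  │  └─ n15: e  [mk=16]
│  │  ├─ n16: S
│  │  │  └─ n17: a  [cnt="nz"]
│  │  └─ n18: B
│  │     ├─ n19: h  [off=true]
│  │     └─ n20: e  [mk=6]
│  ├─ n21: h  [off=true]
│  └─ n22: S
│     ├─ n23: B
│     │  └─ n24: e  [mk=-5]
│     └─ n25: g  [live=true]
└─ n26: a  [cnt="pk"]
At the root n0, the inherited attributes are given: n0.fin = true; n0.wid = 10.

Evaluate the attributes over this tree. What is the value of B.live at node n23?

1. n0.fin = true  [given at root]
2. n0.wid = 10  [given at root]
3. n1.depth = true  [S.fin == true]
4. n2.fin = true  [B.depth == true]
5. n2.wid = 13  [13]
6. n3.fin = true  [S₀.wid > 12]
7. n3.wid = -6  [-6]
8. n4.live = false  [terminal]
9. n3.live = "mp"  ["mp"]
10. n5.depth = false  [not S₀.fin]
11. n6.cnt = "pz"  [terminal]
12. n7.cnt = "nn"  [terminal]
13. n5.live = true  [true]
14. n5.env = -6  [-6]
15. n9.cnt = "kz"  [terminal]
16. n10.live = false  [terminal]
17. n8.key = false  [g.live == true]
18. n8.fin = false  [g.live == true]
19. n2.live = "mpr"  [S₁.live ++ "r"]
20. n1.live = true  [B.depth == true]
21. n1.env = 14  [14]
22. n14.live = true  [terminal]
23. n15.mk = 16  [terminal]
24. n13.key = true  [e.mk > 15]
25. n13.fin = false  [e.mk > 16]
26. n16.fin = true  [A₁.key == true]
27. n16.wid = -7  [-7]
28. n17.cnt = "nz"  [terminal]
29. n16.live = "rr"  ["rr"]
30. n18.depth = false  [A₁.fin == true]
31. n19.off = true  [terminal]
32. n20.mk = 6  [terminal]
33. n18.live = false  [e.mk > 6]
34. n18.env = 20  [e.mk * 3 + 2]
35. n12.key = true  [B.live == false]
36. n12.fin = false  [A₁.fin == true]
37. n21.off = true  [terminal]
38. n22.fin = false  [not h.off]
39. n22.wid = -8  [-8]
40. n23.depth = true  [not S.fin]
41. n24.mk = -5  [terminal]
42. n23.live = false  [not B.depth]
43. n23.env = 29  [29]
44. n25.live = true  [terminal]
45. n22.live = "qp"  ["qp"]
46. n11.key = true  [true]
47. n11.fin = false  [A₁.fin == true]
48. n26.cnt = "pk"  [terminal]
49. n0.live = "xpk"  ["x" ++ a.cnt]

false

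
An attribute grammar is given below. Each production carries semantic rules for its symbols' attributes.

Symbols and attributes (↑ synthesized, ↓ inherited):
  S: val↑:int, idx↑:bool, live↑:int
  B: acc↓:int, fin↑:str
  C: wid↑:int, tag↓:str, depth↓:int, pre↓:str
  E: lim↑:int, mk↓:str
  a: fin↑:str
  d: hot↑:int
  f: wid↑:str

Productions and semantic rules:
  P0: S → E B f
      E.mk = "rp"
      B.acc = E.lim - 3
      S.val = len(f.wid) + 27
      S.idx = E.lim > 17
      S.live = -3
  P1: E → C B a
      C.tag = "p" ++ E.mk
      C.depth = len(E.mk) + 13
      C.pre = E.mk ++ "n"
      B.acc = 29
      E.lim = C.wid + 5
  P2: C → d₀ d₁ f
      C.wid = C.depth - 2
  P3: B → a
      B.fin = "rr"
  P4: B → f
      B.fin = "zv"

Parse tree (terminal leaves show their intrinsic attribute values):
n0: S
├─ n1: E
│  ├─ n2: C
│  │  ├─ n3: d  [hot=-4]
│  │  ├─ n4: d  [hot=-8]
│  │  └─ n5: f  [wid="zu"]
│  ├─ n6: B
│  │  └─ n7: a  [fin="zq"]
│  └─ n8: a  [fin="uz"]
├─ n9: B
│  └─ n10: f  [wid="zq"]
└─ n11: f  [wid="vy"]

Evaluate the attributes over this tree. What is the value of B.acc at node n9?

15

1. n1.mk = "rp"  ["rp"]
2. n2.tag = "prp"  ["p" ++ E.mk]
3. n2.depth = 15  [len(E.mk) + 13]
4. n2.pre = "rpn"  [E.mk ++ "n"]
5. n3.hot = -4  [terminal]
6. n4.hot = -8  [terminal]
7. n5.wid = "zu"  [terminal]
8. n2.wid = 13  [C.depth - 2]
9. n6.acc = 29  [29]
10. n7.fin = "zq"  [terminal]
11. n6.fin = "rr"  ["rr"]
12. n8.fin = "uz"  [terminal]
13. n1.lim = 18  [C.wid + 5]
14. n9.acc = 15  [E.lim - 3]
15. n10.wid = "zq"  [terminal]
16. n9.fin = "zv"  ["zv"]
17. n11.wid = "vy"  [terminal]
18. n0.val = 29  [len(f.wid) + 27]
19. n0.idx = true  [E.lim > 17]
20. n0.live = -3  [-3]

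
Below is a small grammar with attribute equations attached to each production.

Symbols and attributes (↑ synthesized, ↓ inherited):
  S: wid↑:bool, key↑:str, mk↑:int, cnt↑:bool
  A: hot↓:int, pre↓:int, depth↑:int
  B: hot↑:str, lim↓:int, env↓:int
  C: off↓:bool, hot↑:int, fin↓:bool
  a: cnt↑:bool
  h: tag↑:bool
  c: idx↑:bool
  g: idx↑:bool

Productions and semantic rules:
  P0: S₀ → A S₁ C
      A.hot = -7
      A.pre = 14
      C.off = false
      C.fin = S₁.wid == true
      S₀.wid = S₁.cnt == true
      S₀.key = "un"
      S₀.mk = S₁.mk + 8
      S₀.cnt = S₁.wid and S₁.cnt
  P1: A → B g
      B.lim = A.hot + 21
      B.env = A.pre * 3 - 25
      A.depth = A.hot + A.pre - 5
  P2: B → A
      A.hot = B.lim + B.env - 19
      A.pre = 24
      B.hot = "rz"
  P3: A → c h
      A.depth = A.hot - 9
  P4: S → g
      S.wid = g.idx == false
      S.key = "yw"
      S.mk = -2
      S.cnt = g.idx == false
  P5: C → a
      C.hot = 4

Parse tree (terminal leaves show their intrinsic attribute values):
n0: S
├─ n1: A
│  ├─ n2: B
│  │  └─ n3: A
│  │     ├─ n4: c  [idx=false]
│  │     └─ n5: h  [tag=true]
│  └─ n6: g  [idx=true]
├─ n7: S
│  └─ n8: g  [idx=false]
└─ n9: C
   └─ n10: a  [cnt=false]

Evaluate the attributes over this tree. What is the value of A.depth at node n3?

3

1. n1.hot = -7  [-7]
2. n1.pre = 14  [14]
3. n2.lim = 14  [A.hot + 21]
4. n2.env = 17  [A.pre * 3 - 25]
5. n3.hot = 12  [B.lim + B.env - 19]
6. n3.pre = 24  [24]
7. n4.idx = false  [terminal]
8. n5.tag = true  [terminal]
9. n3.depth = 3  [A.hot - 9]
10. n2.hot = "rz"  ["rz"]
11. n6.idx = true  [terminal]
12. n1.depth = 2  [A.hot + A.pre - 5]
13. n8.idx = false  [terminal]
14. n7.wid = true  [g.idx == false]
15. n7.key = "yw"  ["yw"]
16. n7.mk = -2  [-2]
17. n7.cnt = true  [g.idx == false]
18. n9.off = false  [false]
19. n9.fin = true  [S₁.wid == true]
20. n10.cnt = false  [terminal]
21. n9.hot = 4  [4]
22. n0.wid = true  [S₁.cnt == true]
23. n0.key = "un"  ["un"]
24. n0.mk = 6  [S₁.mk + 8]
25. n0.cnt = true  [S₁.wid and S₁.cnt]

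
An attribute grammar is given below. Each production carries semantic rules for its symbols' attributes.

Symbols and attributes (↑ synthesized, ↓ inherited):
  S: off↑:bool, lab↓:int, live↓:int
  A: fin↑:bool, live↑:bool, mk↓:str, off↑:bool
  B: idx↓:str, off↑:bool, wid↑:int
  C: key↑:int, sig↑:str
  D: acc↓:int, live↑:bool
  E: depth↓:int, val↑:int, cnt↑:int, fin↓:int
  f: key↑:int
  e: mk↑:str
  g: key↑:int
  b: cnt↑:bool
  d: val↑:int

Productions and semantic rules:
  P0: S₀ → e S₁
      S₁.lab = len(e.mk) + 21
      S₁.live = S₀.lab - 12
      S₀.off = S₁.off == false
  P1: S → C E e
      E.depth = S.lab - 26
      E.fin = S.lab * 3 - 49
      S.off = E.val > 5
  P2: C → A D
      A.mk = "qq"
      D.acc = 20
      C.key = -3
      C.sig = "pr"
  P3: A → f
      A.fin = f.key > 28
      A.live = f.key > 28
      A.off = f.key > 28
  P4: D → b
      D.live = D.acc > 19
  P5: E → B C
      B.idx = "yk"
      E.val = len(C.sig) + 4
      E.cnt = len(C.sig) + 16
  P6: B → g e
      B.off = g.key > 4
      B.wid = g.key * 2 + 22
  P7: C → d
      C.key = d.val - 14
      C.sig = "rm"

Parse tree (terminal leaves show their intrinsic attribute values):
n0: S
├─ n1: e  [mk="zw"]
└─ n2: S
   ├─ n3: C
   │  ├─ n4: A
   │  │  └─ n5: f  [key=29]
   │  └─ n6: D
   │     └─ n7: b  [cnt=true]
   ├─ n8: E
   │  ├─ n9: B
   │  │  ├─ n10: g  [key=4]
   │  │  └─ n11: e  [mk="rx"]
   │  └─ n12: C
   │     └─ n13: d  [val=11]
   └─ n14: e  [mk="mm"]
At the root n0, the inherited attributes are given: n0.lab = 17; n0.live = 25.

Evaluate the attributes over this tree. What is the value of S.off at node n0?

1. n0.lab = 17  [given at root]
2. n0.live = 25  [given at root]
3. n1.mk = "zw"  [terminal]
4. n2.lab = 23  [len(e.mk) + 21]
5. n2.live = 5  [S₀.lab - 12]
6. n4.mk = "qq"  ["qq"]
7. n5.key = 29  [terminal]
8. n4.fin = true  [f.key > 28]
9. n4.live = true  [f.key > 28]
10. n4.off = true  [f.key > 28]
11. n6.acc = 20  [20]
12. n7.cnt = true  [terminal]
13. n6.live = true  [D.acc > 19]
14. n3.key = -3  [-3]
15. n3.sig = "pr"  ["pr"]
16. n8.depth = -3  [S.lab - 26]
17. n8.fin = 20  [S.lab * 3 - 49]
18. n9.idx = "yk"  ["yk"]
19. n10.key = 4  [terminal]
20. n11.mk = "rx"  [terminal]
21. n9.off = false  [g.key > 4]
22. n9.wid = 30  [g.key * 2 + 22]
23. n13.val = 11  [terminal]
24. n12.key = -3  [d.val - 14]
25. n12.sig = "rm"  ["rm"]
26. n8.val = 6  [len(C.sig) + 4]
27. n8.cnt = 18  [len(C.sig) + 16]
28. n14.mk = "mm"  [terminal]
29. n2.off = true  [E.val > 5]
30. n0.off = false  [S₁.off == false]

false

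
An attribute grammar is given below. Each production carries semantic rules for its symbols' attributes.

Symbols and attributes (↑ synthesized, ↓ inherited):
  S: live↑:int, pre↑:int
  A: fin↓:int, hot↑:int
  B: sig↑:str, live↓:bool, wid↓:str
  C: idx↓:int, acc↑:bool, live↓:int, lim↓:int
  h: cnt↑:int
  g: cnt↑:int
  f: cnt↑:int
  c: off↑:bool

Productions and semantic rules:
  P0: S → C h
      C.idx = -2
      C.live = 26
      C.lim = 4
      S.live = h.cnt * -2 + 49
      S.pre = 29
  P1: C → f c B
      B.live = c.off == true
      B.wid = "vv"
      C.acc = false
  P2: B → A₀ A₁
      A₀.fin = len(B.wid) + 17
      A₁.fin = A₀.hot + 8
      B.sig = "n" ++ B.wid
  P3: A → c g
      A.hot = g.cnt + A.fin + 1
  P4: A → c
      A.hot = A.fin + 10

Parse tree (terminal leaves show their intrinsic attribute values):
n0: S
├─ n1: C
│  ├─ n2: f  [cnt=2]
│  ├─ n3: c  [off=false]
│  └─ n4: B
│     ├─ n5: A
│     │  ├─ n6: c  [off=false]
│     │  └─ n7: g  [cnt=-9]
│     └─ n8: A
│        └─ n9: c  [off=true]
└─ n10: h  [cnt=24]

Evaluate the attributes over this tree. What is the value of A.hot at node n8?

29

1. n1.idx = -2  [-2]
2. n1.live = 26  [26]
3. n1.lim = 4  [4]
4. n2.cnt = 2  [terminal]
5. n3.off = false  [terminal]
6. n4.live = false  [c.off == true]
7. n4.wid = "vv"  ["vv"]
8. n5.fin = 19  [len(B.wid) + 17]
9. n6.off = false  [terminal]
10. n7.cnt = -9  [terminal]
11. n5.hot = 11  [g.cnt + A.fin + 1]
12. n8.fin = 19  [A₀.hot + 8]
13. n9.off = true  [terminal]
14. n8.hot = 29  [A.fin + 10]
15. n4.sig = "nvv"  ["n" ++ B.wid]
16. n1.acc = false  [false]
17. n10.cnt = 24  [terminal]
18. n0.live = 1  [h.cnt * -2 + 49]
19. n0.pre = 29  [29]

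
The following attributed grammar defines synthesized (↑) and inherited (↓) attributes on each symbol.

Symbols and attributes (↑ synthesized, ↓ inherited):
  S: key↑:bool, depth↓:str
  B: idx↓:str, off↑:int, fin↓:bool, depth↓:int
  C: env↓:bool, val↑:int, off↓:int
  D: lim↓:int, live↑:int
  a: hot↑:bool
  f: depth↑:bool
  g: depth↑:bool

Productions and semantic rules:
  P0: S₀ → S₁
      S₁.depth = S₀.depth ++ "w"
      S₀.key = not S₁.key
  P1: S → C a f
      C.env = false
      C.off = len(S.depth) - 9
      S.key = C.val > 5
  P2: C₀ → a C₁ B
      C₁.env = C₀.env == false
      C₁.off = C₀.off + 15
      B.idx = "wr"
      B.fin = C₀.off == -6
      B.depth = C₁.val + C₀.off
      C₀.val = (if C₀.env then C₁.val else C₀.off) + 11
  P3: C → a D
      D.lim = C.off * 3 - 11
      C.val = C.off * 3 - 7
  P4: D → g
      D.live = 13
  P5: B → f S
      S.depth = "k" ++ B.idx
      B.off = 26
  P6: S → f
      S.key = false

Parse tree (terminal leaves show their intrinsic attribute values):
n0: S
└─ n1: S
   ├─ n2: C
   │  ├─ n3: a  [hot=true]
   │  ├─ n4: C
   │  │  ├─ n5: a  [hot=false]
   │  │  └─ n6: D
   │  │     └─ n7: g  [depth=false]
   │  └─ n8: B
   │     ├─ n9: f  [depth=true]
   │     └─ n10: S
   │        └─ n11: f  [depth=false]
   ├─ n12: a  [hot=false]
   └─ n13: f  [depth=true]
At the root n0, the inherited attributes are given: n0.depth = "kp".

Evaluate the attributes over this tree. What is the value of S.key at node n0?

1. n0.depth = "kp"  [given at root]
2. n1.depth = "kpw"  [S₀.depth ++ "w"]
3. n2.env = false  [false]
4. n2.off = -6  [len(S.depth) - 9]
5. n3.hot = true  [terminal]
6. n4.env = true  [C₀.env == false]
7. n4.off = 9  [C₀.off + 15]
8. n5.hot = false  [terminal]
9. n6.lim = 16  [C.off * 3 - 11]
10. n7.depth = false  [terminal]
11. n6.live = 13  [13]
12. n4.val = 20  [C.off * 3 - 7]
13. n8.idx = "wr"  ["wr"]
14. n8.fin = true  [C₀.off == -6]
15. n8.depth = 14  [C₁.val + C₀.off]
16. n9.depth = true  [terminal]
17. n10.depth = "kwr"  ["k" ++ B.idx]
18. n11.depth = false  [terminal]
19. n10.key = false  [false]
20. n8.off = 26  [26]
21. n2.val = 5  [(if C₀.env then C₁.val else C₀.off) + 11]
22. n12.hot = false  [terminal]
23. n13.depth = true  [terminal]
24. n1.key = false  [C.val > 5]
25. n0.key = true  [not S₁.key]

true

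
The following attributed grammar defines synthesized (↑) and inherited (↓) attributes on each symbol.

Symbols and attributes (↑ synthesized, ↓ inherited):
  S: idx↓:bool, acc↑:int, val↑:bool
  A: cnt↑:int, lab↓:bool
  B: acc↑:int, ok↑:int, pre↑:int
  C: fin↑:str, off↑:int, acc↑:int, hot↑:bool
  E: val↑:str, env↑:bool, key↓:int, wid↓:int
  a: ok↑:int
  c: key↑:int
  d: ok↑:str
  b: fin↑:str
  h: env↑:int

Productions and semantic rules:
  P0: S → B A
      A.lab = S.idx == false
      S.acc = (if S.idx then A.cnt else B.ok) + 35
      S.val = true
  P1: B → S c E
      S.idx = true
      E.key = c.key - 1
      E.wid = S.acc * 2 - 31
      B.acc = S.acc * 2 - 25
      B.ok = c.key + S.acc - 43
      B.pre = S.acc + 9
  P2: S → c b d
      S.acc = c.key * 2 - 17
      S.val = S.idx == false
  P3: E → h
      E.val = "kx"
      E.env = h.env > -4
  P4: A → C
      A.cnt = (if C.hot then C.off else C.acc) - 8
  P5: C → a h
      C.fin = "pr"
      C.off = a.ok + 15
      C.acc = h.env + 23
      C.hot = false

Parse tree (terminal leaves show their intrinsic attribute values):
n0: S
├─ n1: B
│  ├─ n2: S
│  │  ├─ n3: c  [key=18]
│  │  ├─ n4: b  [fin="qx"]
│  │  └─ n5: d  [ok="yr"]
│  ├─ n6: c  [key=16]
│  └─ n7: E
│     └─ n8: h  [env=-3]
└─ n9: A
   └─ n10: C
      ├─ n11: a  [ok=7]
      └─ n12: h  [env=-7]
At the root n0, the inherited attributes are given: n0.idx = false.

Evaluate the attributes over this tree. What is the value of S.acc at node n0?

1. n0.idx = false  [given at root]
2. n2.idx = true  [true]
3. n3.key = 18  [terminal]
4. n4.fin = "qx"  [terminal]
5. n5.ok = "yr"  [terminal]
6. n2.acc = 19  [c.key * 2 - 17]
7. n2.val = false  [S.idx == false]
8. n6.key = 16  [terminal]
9. n7.key = 15  [c.key - 1]
10. n7.wid = 7  [S.acc * 2 - 31]
11. n8.env = -3  [terminal]
12. n7.val = "kx"  ["kx"]
13. n7.env = true  [h.env > -4]
14. n1.acc = 13  [S.acc * 2 - 25]
15. n1.ok = -8  [c.key + S.acc - 43]
16. n1.pre = 28  [S.acc + 9]
17. n9.lab = true  [S.idx == false]
18. n11.ok = 7  [terminal]
19. n12.env = -7  [terminal]
20. n10.fin = "pr"  ["pr"]
21. n10.off = 22  [a.ok + 15]
22. n10.acc = 16  [h.env + 23]
23. n10.hot = false  [false]
24. n9.cnt = 8  [(if C.hot then C.off else C.acc) - 8]
25. n0.acc = 27  [(if S.idx then A.cnt else B.ok) + 35]
26. n0.val = true  [true]

27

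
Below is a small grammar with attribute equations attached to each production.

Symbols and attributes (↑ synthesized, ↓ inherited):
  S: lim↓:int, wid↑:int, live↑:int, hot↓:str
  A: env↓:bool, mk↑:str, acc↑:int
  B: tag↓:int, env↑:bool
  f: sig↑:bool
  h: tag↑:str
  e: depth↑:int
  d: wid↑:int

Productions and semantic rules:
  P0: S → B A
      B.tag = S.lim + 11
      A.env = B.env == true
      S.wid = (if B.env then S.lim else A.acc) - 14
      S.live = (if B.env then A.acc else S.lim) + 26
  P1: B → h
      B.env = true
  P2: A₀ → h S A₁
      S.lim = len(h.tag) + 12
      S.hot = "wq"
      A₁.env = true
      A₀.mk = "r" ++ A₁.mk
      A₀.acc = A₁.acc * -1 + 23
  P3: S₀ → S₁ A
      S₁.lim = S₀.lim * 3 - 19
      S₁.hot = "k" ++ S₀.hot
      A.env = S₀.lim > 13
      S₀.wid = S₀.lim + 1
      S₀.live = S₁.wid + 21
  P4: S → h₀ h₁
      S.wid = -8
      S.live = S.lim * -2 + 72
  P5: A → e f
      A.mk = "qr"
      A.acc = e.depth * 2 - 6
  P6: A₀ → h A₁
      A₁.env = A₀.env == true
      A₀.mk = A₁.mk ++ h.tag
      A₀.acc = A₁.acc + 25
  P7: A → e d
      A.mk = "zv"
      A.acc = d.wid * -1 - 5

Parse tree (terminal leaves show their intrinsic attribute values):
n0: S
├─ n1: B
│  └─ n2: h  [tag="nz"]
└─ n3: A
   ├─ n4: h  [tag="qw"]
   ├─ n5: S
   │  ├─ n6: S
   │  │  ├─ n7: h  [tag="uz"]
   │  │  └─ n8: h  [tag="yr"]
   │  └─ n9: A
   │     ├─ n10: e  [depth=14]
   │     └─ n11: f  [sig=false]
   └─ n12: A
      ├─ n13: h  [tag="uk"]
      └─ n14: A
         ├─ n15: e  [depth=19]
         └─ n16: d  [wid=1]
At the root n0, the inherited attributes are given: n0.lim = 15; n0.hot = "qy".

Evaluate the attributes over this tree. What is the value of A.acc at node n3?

4

1. n0.lim = 15  [given at root]
2. n0.hot = "qy"  [given at root]
3. n1.tag = 26  [S.lim + 11]
4. n2.tag = "nz"  [terminal]
5. n1.env = true  [true]
6. n3.env = true  [B.env == true]
7. n4.tag = "qw"  [terminal]
8. n5.lim = 14  [len(h.tag) + 12]
9. n5.hot = "wq"  ["wq"]
10. n6.lim = 23  [S₀.lim * 3 - 19]
11. n6.hot = "kwq"  ["k" ++ S₀.hot]
12. n7.tag = "uz"  [terminal]
13. n8.tag = "yr"  [terminal]
14. n6.wid = -8  [-8]
15. n6.live = 26  [S.lim * -2 + 72]
16. n9.env = true  [S₀.lim > 13]
17. n10.depth = 14  [terminal]
18. n11.sig = false  [terminal]
19. n9.mk = "qr"  ["qr"]
20. n9.acc = 22  [e.depth * 2 - 6]
21. n5.wid = 15  [S₀.lim + 1]
22. n5.live = 13  [S₁.wid + 21]
23. n12.env = true  [true]
24. n13.tag = "uk"  [terminal]
25. n14.env = true  [A₀.env == true]
26. n15.depth = 19  [terminal]
27. n16.wid = 1  [terminal]
28. n14.mk = "zv"  ["zv"]
29. n14.acc = -6  [d.wid * -1 - 5]
30. n12.mk = "zvuk"  [A₁.mk ++ h.tag]
31. n12.acc = 19  [A₁.acc + 25]
32. n3.mk = "rzvuk"  ["r" ++ A₁.mk]
33. n3.acc = 4  [A₁.acc * -1 + 23]
34. n0.wid = 1  [(if B.env then S.lim else A.acc) - 14]
35. n0.live = 30  [(if B.env then A.acc else S.lim) + 26]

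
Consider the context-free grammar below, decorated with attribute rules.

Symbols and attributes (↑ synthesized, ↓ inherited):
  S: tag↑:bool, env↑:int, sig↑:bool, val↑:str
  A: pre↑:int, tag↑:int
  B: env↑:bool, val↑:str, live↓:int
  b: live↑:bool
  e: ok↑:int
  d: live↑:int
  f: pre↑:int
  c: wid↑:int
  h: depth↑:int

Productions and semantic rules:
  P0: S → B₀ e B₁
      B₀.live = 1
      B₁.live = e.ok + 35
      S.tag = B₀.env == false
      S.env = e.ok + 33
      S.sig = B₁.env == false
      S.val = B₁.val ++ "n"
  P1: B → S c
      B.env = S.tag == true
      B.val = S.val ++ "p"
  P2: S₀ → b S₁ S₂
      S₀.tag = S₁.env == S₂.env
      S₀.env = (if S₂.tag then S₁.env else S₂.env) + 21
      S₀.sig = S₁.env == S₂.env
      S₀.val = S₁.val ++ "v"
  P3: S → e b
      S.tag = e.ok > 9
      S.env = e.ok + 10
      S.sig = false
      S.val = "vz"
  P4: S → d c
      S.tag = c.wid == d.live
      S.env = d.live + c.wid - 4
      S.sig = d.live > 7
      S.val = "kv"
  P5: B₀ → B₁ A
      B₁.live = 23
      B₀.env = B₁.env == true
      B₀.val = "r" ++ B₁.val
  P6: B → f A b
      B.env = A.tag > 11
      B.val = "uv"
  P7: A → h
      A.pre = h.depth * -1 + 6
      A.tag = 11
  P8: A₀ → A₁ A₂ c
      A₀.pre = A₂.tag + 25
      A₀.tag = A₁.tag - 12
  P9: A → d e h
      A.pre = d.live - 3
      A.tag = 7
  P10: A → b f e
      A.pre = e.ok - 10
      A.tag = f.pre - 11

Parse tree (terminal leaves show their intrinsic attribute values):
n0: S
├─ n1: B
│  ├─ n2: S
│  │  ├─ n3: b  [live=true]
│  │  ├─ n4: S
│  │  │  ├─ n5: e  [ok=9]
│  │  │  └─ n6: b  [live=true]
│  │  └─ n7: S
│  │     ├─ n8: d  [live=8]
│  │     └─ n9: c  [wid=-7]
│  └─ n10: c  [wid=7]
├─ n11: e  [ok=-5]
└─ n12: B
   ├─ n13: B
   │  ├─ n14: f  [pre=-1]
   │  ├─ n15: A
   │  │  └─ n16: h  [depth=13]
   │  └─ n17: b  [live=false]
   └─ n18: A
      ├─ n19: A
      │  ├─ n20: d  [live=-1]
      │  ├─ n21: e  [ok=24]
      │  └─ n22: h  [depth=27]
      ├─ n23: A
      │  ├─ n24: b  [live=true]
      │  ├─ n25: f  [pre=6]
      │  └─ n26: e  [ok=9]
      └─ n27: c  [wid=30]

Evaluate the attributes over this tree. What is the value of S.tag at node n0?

1. n1.live = 1  [1]
2. n3.live = true  [terminal]
3. n5.ok = 9  [terminal]
4. n6.live = true  [terminal]
5. n4.tag = false  [e.ok > 9]
6. n4.env = 19  [e.ok + 10]
7. n4.sig = false  [false]
8. n4.val = "vz"  ["vz"]
9. n8.live = 8  [terminal]
10. n9.wid = -7  [terminal]
11. n7.tag = false  [c.wid == d.live]
12. n7.env = -3  [d.live + c.wid - 4]
13. n7.sig = true  [d.live > 7]
14. n7.val = "kv"  ["kv"]
15. n2.tag = false  [S₁.env == S₂.env]
16. n2.env = 18  [(if S₂.tag then S₁.env else S₂.env) + 21]
17. n2.sig = false  [S₁.env == S₂.env]
18. n2.val = "vzv"  [S₁.val ++ "v"]
19. n10.wid = 7  [terminal]
20. n1.env = false  [S.tag == true]
21. n1.val = "vzvp"  [S.val ++ "p"]
22. n11.ok = -5  [terminal]
23. n12.live = 30  [e.ok + 35]
24. n13.live = 23  [23]
25. n14.pre = -1  [terminal]
26. n16.depth = 13  [terminal]
27. n15.pre = -7  [h.depth * -1 + 6]
28. n15.tag = 11  [11]
29. n17.live = false  [terminal]
30. n13.env = false  [A.tag > 11]
31. n13.val = "uv"  ["uv"]
32. n20.live = -1  [terminal]
33. n21.ok = 24  [terminal]
34. n22.depth = 27  [terminal]
35. n19.pre = -4  [d.live - 3]
36. n19.tag = 7  [7]
37. n24.live = true  [terminal]
38. n25.pre = 6  [terminal]
39. n26.ok = 9  [terminal]
40. n23.pre = -1  [e.ok - 10]
41. n23.tag = -5  [f.pre - 11]
42. n27.wid = 30  [terminal]
43. n18.pre = 20  [A₂.tag + 25]
44. n18.tag = -5  [A₁.tag - 12]
45. n12.env = false  [B₁.env == true]
46. n12.val = "ruv"  ["r" ++ B₁.val]
47. n0.tag = true  [B₀.env == false]
48. n0.env = 28  [e.ok + 33]
49. n0.sig = true  [B₁.env == false]
50. n0.val = "ruvn"  [B₁.val ++ "n"]

true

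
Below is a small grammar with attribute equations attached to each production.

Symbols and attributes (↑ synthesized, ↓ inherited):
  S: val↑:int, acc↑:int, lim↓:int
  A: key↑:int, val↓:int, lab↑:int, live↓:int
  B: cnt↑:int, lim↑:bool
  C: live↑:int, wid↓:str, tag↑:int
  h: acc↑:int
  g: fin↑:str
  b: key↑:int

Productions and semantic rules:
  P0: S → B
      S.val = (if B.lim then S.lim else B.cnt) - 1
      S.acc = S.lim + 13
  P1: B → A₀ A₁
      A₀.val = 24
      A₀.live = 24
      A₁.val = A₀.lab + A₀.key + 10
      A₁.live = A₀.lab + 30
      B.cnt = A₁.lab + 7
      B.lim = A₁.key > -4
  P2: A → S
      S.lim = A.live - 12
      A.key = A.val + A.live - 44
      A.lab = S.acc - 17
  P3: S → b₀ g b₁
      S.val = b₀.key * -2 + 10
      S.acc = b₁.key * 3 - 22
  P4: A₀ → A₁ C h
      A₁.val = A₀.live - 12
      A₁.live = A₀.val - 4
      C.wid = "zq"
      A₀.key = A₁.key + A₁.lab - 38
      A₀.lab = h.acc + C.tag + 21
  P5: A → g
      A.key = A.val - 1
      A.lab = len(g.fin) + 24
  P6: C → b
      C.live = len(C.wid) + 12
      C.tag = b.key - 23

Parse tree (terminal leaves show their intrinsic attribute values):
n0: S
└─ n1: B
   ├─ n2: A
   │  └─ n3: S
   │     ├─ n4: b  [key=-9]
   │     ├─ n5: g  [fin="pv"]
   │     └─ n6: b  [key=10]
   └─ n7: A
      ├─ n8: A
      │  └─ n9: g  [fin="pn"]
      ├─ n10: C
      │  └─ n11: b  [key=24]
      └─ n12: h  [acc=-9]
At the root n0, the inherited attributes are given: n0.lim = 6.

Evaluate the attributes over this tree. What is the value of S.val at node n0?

1. n0.lim = 6  [given at root]
2. n2.val = 24  [24]
3. n2.live = 24  [24]
4. n3.lim = 12  [A.live - 12]
5. n4.key = -9  [terminal]
6. n5.fin = "pv"  [terminal]
7. n6.key = 10  [terminal]
8. n3.val = 28  [b₀.key * -2 + 10]
9. n3.acc = 8  [b₁.key * 3 - 22]
10. n2.key = 4  [A.val + A.live - 44]
11. n2.lab = -9  [S.acc - 17]
12. n7.val = 5  [A₀.lab + A₀.key + 10]
13. n7.live = 21  [A₀.lab + 30]
14. n8.val = 9  [A₀.live - 12]
15. n8.live = 1  [A₀.val - 4]
16. n9.fin = "pn"  [terminal]
17. n8.key = 8  [A.val - 1]
18. n8.lab = 26  [len(g.fin) + 24]
19. n10.wid = "zq"  ["zq"]
20. n11.key = 24  [terminal]
21. n10.live = 14  [len(C.wid) + 12]
22. n10.tag = 1  [b.key - 23]
23. n12.acc = -9  [terminal]
24. n7.key = -4  [A₁.key + A₁.lab - 38]
25. n7.lab = 13  [h.acc + C.tag + 21]
26. n1.cnt = 20  [A₁.lab + 7]
27. n1.lim = false  [A₁.key > -4]
28. n0.val = 19  [(if B.lim then S.lim else B.cnt) - 1]
29. n0.acc = 19  [S.lim + 13]

19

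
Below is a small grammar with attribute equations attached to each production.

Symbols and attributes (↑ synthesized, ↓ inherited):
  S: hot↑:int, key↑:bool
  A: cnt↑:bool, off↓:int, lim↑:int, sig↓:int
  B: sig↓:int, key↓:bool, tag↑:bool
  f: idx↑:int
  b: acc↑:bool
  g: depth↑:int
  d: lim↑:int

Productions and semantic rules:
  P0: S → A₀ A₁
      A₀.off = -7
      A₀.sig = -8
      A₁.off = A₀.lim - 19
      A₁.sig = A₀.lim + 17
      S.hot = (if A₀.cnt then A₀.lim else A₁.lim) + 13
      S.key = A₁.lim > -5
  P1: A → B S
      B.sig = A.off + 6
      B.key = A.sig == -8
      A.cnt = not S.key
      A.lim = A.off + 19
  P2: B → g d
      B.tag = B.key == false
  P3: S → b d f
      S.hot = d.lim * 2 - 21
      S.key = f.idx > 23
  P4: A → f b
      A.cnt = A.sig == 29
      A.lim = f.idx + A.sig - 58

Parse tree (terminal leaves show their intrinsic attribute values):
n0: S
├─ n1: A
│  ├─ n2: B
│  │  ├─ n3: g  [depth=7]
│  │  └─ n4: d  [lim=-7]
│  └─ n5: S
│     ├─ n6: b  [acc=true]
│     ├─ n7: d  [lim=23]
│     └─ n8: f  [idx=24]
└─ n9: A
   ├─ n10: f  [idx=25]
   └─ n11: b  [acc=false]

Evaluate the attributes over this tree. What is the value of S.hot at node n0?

1. n1.off = -7  [-7]
2. n1.sig = -8  [-8]
3. n2.sig = -1  [A.off + 6]
4. n2.key = true  [A.sig == -8]
5. n3.depth = 7  [terminal]
6. n4.lim = -7  [terminal]
7. n2.tag = false  [B.key == false]
8. n6.acc = true  [terminal]
9. n7.lim = 23  [terminal]
10. n8.idx = 24  [terminal]
11. n5.hot = 25  [d.lim * 2 - 21]
12. n5.key = true  [f.idx > 23]
13. n1.cnt = false  [not S.key]
14. n1.lim = 12  [A.off + 19]
15. n9.off = -7  [A₀.lim - 19]
16. n9.sig = 29  [A₀.lim + 17]
17. n10.idx = 25  [terminal]
18. n11.acc = false  [terminal]
19. n9.cnt = true  [A.sig == 29]
20. n9.lim = -4  [f.idx + A.sig - 58]
21. n0.hot = 9  [(if A₀.cnt then A₀.lim else A₁.lim) + 13]
22. n0.key = true  [A₁.lim > -5]

9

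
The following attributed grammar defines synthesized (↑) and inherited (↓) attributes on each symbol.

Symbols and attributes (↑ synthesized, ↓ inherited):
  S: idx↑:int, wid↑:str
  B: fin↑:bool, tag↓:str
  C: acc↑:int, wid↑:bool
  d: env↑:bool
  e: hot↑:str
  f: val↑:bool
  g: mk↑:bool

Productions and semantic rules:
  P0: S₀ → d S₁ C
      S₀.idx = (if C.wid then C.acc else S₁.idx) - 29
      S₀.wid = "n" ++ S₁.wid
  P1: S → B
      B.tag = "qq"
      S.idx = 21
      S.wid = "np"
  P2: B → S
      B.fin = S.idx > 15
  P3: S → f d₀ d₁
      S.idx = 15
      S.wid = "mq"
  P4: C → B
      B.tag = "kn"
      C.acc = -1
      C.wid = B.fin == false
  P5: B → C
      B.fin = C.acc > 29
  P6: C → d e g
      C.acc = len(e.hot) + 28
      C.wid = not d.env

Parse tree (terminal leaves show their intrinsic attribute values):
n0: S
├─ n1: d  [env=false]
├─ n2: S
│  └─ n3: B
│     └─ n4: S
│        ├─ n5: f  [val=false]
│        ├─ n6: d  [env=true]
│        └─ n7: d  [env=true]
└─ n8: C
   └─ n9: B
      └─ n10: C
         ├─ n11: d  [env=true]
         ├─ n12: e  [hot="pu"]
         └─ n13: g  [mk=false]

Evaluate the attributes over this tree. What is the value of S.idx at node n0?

-8

1. n1.env = false  [terminal]
2. n3.tag = "qq"  ["qq"]
3. n5.val = false  [terminal]
4. n6.env = true  [terminal]
5. n7.env = true  [terminal]
6. n4.idx = 15  [15]
7. n4.wid = "mq"  ["mq"]
8. n3.fin = false  [S.idx > 15]
9. n2.idx = 21  [21]
10. n2.wid = "np"  ["np"]
11. n9.tag = "kn"  ["kn"]
12. n11.env = true  [terminal]
13. n12.hot = "pu"  [terminal]
14. n13.mk = false  [terminal]
15. n10.acc = 30  [len(e.hot) + 28]
16. n10.wid = false  [not d.env]
17. n9.fin = true  [C.acc > 29]
18. n8.acc = -1  [-1]
19. n8.wid = false  [B.fin == false]
20. n0.idx = -8  [(if C.wid then C.acc else S₁.idx) - 29]
21. n0.wid = "nnp"  ["n" ++ S₁.wid]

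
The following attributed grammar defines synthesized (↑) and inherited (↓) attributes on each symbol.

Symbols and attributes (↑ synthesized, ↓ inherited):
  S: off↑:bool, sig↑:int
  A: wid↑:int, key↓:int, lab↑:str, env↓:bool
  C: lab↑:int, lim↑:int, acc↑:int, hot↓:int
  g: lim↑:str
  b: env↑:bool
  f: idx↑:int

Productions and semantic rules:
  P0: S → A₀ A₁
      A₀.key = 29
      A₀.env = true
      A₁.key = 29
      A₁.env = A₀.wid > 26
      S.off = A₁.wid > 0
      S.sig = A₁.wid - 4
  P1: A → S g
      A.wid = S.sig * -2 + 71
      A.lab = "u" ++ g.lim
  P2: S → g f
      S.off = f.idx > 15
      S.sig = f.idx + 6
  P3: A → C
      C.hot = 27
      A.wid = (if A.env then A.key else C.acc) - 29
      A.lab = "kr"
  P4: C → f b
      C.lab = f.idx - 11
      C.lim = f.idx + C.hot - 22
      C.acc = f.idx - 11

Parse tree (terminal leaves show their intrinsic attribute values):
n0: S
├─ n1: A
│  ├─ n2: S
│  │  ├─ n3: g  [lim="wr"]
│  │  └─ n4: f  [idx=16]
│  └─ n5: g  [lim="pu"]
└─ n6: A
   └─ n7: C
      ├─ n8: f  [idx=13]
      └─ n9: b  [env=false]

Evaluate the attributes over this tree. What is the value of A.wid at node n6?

0

1. n1.key = 29  [29]
2. n1.env = true  [true]
3. n3.lim = "wr"  [terminal]
4. n4.idx = 16  [terminal]
5. n2.off = true  [f.idx > 15]
6. n2.sig = 22  [f.idx + 6]
7. n5.lim = "pu"  [terminal]
8. n1.wid = 27  [S.sig * -2 + 71]
9. n1.lab = "upu"  ["u" ++ g.lim]
10. n6.key = 29  [29]
11. n6.env = true  [A₀.wid > 26]
12. n7.hot = 27  [27]
13. n8.idx = 13  [terminal]
14. n9.env = false  [terminal]
15. n7.lab = 2  [f.idx - 11]
16. n7.lim = 18  [f.idx + C.hot - 22]
17. n7.acc = 2  [f.idx - 11]
18. n6.wid = 0  [(if A.env then A.key else C.acc) - 29]
19. n6.lab = "kr"  ["kr"]
20. n0.off = false  [A₁.wid > 0]
21. n0.sig = -4  [A₁.wid - 4]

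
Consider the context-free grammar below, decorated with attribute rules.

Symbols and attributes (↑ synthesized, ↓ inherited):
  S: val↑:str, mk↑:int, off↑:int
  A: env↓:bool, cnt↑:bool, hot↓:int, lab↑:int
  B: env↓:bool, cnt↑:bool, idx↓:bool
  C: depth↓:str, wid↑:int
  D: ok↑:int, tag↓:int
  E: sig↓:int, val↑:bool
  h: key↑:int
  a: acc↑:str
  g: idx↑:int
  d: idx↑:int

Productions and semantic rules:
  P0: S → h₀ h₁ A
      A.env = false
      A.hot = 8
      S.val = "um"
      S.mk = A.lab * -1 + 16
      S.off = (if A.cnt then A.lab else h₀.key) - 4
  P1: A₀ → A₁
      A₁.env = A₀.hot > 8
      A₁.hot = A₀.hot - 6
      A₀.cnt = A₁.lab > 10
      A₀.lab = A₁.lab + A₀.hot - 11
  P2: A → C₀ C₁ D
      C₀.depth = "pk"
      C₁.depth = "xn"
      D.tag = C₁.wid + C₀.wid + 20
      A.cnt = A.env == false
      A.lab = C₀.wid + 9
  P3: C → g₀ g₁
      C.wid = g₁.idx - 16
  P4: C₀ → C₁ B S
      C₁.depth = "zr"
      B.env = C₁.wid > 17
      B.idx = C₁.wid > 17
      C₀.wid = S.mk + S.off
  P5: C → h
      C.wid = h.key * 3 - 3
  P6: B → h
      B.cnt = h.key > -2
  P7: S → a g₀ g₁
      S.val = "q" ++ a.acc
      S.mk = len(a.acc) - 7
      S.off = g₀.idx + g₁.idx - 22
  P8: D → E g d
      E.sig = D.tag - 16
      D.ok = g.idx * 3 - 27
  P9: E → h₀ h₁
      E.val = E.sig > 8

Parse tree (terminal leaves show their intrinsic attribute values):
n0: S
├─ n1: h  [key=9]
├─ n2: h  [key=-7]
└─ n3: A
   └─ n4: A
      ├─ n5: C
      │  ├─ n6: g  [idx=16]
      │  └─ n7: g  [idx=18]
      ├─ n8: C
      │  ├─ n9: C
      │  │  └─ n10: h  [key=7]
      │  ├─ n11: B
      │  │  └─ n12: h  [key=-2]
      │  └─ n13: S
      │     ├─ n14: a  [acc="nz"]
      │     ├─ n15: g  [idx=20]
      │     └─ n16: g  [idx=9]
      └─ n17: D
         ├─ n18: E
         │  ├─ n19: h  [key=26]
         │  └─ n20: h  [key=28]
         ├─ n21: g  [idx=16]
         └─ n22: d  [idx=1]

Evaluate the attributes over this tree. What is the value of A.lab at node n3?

8

1. n1.key = 9  [terminal]
2. n2.key = -7  [terminal]
3. n3.env = false  [false]
4. n3.hot = 8  [8]
5. n4.env = false  [A₀.hot > 8]
6. n4.hot = 2  [A₀.hot - 6]
7. n5.depth = "pk"  ["pk"]
8. n6.idx = 16  [terminal]
9. n7.idx = 18  [terminal]
10. n5.wid = 2  [g₁.idx - 16]
11. n8.depth = "xn"  ["xn"]
12. n9.depth = "zr"  ["zr"]
13. n10.key = 7  [terminal]
14. n9.wid = 18  [h.key * 3 - 3]
15. n11.env = true  [C₁.wid > 17]
16. n11.idx = true  [C₁.wid > 17]
17. n12.key = -2  [terminal]
18. n11.cnt = false  [h.key > -2]
19. n14.acc = "nz"  [terminal]
20. n15.idx = 20  [terminal]
21. n16.idx = 9  [terminal]
22. n13.val = "qnz"  ["q" ++ a.acc]
23. n13.mk = -5  [len(a.acc) - 7]
24. n13.off = 7  [g₀.idx + g₁.idx - 22]
25. n8.wid = 2  [S.mk + S.off]
26. n17.tag = 24  [C₁.wid + C₀.wid + 20]
27. n18.sig = 8  [D.tag - 16]
28. n19.key = 26  [terminal]
29. n20.key = 28  [terminal]
30. n18.val = false  [E.sig > 8]
31. n21.idx = 16  [terminal]
32. n22.idx = 1  [terminal]
33. n17.ok = 21  [g.idx * 3 - 27]
34. n4.cnt = true  [A.env == false]
35. n4.lab = 11  [C₀.wid + 9]
36. n3.cnt = true  [A₁.lab > 10]
37. n3.lab = 8  [A₁.lab + A₀.hot - 11]
38. n0.val = "um"  ["um"]
39. n0.mk = 8  [A.lab * -1 + 16]
40. n0.off = 4  [(if A.cnt then A.lab else h₀.key) - 4]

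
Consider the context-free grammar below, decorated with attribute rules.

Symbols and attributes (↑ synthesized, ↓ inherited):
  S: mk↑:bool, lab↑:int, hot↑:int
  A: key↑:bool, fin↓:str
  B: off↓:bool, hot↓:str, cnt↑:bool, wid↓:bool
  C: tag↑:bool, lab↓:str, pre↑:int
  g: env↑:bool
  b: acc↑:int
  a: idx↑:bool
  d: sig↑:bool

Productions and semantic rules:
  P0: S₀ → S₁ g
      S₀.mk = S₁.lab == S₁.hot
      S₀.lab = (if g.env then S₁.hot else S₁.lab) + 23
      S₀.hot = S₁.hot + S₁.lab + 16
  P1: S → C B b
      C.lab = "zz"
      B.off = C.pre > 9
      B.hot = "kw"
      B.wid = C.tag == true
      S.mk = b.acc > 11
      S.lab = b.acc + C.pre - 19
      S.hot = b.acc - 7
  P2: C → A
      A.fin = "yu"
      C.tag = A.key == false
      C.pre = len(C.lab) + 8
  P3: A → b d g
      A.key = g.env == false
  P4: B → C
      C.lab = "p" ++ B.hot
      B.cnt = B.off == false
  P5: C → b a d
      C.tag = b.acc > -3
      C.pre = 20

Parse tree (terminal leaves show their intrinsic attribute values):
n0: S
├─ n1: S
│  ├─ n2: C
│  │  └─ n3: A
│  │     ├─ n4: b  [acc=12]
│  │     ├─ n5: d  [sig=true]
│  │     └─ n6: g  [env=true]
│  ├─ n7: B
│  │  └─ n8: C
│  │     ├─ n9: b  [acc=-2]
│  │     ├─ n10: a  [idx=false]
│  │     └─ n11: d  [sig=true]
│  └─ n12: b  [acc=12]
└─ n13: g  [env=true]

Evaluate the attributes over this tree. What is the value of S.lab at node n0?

28

1. n2.lab = "zz"  ["zz"]
2. n3.fin = "yu"  ["yu"]
3. n4.acc = 12  [terminal]
4. n5.sig = true  [terminal]
5. n6.env = true  [terminal]
6. n3.key = false  [g.env == false]
7. n2.tag = true  [A.key == false]
8. n2.pre = 10  [len(C.lab) + 8]
9. n7.off = true  [C.pre > 9]
10. n7.hot = "kw"  ["kw"]
11. n7.wid = true  [C.tag == true]
12. n8.lab = "pkw"  ["p" ++ B.hot]
13. n9.acc = -2  [terminal]
14. n10.idx = false  [terminal]
15. n11.sig = true  [terminal]
16. n8.tag = true  [b.acc > -3]
17. n8.pre = 20  [20]
18. n7.cnt = false  [B.off == false]
19. n12.acc = 12  [terminal]
20. n1.mk = true  [b.acc > 11]
21. n1.lab = 3  [b.acc + C.pre - 19]
22. n1.hot = 5  [b.acc - 7]
23. n13.env = true  [terminal]
24. n0.mk = false  [S₁.lab == S₁.hot]
25. n0.lab = 28  [(if g.env then S₁.hot else S₁.lab) + 23]
26. n0.hot = 24  [S₁.hot + S₁.lab + 16]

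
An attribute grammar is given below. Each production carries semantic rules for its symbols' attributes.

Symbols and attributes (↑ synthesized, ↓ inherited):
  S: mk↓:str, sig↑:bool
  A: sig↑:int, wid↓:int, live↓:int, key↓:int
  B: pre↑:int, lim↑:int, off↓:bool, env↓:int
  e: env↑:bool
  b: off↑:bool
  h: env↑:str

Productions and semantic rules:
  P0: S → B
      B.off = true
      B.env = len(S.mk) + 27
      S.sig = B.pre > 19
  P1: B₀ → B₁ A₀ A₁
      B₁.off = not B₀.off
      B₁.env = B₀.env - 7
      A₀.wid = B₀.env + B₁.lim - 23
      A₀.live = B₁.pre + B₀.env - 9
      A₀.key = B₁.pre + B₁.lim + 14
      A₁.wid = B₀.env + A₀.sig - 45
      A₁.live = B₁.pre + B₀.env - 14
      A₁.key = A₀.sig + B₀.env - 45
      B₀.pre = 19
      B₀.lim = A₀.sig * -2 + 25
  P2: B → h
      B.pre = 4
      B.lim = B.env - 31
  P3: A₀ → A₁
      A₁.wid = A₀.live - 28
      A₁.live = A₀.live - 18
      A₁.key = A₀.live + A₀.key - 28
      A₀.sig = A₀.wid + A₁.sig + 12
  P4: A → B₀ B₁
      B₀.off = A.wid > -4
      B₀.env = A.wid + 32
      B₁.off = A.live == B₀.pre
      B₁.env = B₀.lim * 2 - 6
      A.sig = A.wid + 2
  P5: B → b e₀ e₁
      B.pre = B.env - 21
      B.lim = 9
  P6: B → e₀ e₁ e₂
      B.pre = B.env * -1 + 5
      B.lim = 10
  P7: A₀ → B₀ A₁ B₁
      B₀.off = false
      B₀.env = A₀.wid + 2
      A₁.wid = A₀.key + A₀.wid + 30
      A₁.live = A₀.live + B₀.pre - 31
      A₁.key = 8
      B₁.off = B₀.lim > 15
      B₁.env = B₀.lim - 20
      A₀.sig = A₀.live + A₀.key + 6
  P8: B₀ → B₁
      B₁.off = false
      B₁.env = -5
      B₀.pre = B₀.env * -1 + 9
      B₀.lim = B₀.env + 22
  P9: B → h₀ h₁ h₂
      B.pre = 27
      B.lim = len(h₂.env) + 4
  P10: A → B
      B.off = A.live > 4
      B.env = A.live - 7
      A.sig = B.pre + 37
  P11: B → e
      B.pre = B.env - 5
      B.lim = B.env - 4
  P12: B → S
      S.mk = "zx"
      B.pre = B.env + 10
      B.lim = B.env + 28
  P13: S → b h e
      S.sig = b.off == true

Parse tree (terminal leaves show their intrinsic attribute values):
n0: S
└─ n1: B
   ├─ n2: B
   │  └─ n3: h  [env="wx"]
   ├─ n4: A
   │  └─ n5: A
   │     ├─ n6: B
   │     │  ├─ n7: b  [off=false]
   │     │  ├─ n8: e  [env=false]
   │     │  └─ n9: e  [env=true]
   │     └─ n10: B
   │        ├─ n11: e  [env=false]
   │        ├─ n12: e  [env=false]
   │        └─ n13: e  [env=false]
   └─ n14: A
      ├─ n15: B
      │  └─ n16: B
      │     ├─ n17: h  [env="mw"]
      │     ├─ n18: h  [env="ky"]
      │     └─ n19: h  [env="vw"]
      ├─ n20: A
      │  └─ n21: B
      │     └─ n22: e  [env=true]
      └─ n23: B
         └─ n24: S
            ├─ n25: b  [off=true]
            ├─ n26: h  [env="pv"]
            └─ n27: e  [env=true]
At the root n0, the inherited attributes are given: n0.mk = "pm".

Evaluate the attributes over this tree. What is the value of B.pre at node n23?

5

1. n0.mk = "pm"  [given at root]
2. n1.off = true  [true]
3. n1.env = 29  [len(S.mk) + 27]
4. n2.off = false  [not B₀.off]
5. n2.env = 22  [B₀.env - 7]
6. n3.env = "wx"  [terminal]
7. n2.pre = 4  [4]
8. n2.lim = -9  [B.env - 31]
9. n4.wid = -3  [B₀.env + B₁.lim - 23]
10. n4.live = 24  [B₁.pre + B₀.env - 9]
11. n4.key = 9  [B₁.pre + B₁.lim + 14]
12. n5.wid = -4  [A₀.live - 28]
13. n5.live = 6  [A₀.live - 18]
14. n5.key = 5  [A₀.live + A₀.key - 28]
15. n6.off = false  [A.wid > -4]
16. n6.env = 28  [A.wid + 32]
17. n7.off = false  [terminal]
18. n8.env = false  [terminal]
19. n9.env = true  [terminal]
20. n6.pre = 7  [B.env - 21]
21. n6.lim = 9  [9]
22. n10.off = false  [A.live == B₀.pre]
23. n10.env = 12  [B₀.lim * 2 - 6]
24. n11.env = false  [terminal]
25. n12.env = false  [terminal]
26. n13.env = false  [terminal]
27. n10.pre = -7  [B.env * -1 + 5]
28. n10.lim = 10  [10]
29. n5.sig = -2  [A.wid + 2]
30. n4.sig = 7  [A₀.wid + A₁.sig + 12]
31. n14.wid = -9  [B₀.env + A₀.sig - 45]
32. n14.live = 19  [B₁.pre + B₀.env - 14]
33. n14.key = -9  [A₀.sig + B₀.env - 45]
34. n15.off = false  [false]
35. n15.env = -7  [A₀.wid + 2]
36. n16.off = false  [false]
37. n16.env = -5  [-5]
38. n17.env = "mw"  [terminal]
39. n18.env = "ky"  [terminal]
40. n19.env = "vw"  [terminal]
41. n16.pre = 27  [27]
42. n16.lim = 6  [len(h₂.env) + 4]
43. n15.pre = 16  [B₀.env * -1 + 9]
44. n15.lim = 15  [B₀.env + 22]
45. n20.wid = 12  [A₀.key + A₀.wid + 30]
46. n20.live = 4  [A₀.live + B₀.pre - 31]
47. n20.key = 8  [8]
48. n21.off = false  [A.live > 4]
49. n21.env = -3  [A.live - 7]
50. n22.env = true  [terminal]
51. n21.pre = -8  [B.env - 5]
52. n21.lim = -7  [B.env - 4]
53. n20.sig = 29  [B.pre + 37]
54. n23.off = false  [B₀.lim > 15]
55. n23.env = -5  [B₀.lim - 20]
56. n24.mk = "zx"  ["zx"]
57. n25.off = true  [terminal]
58. n26.env = "pv"  [terminal]
59. n27.env = true  [terminal]
60. n24.sig = true  [b.off == true]
61. n23.pre = 5  [B.env + 10]
62. n23.lim = 23  [B.env + 28]
63. n14.sig = 16  [A₀.live + A₀.key + 6]
64. n1.pre = 19  [19]
65. n1.lim = 11  [A₀.sig * -2 + 25]
66. n0.sig = false  [B.pre > 19]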